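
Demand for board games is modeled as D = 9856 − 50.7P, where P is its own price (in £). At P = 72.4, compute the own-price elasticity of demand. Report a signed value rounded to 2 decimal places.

-0.59

At the given values, D = 9856 − 50.7(72.4) = 6185.32.
∂D/∂P = −50.7.
E = (-50.7) × (72.4/6185.32) = -0.5934…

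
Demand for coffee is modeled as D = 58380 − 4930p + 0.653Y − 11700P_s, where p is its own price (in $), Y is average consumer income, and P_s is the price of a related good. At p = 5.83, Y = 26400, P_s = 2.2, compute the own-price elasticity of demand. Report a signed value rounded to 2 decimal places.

At the given values, D = 58380 − 4930(5.83) + 0.653(26400) − 11700(2.2) = 21137.3.
∂D/∂p = −4930.
E = (-4930) × (5.83/21137.3) = -1.3597…

-1.36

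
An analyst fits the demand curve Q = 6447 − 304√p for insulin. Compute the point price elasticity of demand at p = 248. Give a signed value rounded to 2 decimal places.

dQ/dp = −304/(2√p) = -9.65201. At p = 248, Q = 1659.6.
Ed = (dQ/dp)·(p/Q) = (-9.65201) × (248/1659.6) = -1.4423…

-1.44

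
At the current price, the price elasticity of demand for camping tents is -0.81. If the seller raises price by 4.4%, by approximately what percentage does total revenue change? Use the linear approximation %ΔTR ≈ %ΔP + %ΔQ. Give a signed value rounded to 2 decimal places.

+0.84%

%ΔQ ≈ Ed × %ΔP = (-0.81) × (+4.4%) = -3.5640%
%ΔTR ≈ %ΔP + %ΔQ = (+4.4%) + (-3.5640%) = +0.8360%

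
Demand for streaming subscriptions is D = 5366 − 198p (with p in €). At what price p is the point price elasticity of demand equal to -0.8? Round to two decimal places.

Ed = −198p/(5366 − 198p). Set this equal to -0.8:
198p = 0.8·(5366 − 198p) ⇒ 198p(1 + 0.8) = 0.8·5366
p = 0.8·5366 / (198·1.8) = 12.0448…

12.04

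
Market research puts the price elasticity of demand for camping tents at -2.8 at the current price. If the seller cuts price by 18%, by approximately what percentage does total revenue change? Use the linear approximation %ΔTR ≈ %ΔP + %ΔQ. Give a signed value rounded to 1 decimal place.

+32.4%

%ΔQ ≈ Ed × %ΔP = (-2.8) × (-18%) = +50.4000%
%ΔTR ≈ %ΔP + %ΔQ = (-18%) + (+50.4000%) = +32.4000%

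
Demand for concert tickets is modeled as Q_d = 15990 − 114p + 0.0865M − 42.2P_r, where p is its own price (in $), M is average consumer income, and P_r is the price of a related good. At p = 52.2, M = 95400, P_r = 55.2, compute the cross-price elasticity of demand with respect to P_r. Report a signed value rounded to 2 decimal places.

-0.15

At the given values, Q_d = 15990 − 114(52.2) + 0.0865(95400) − 42.2(55.2) = 15961.86.
∂Q_d/∂P_r = -42.2.
E = (-42.2) × (55.2/15961.86) = -0.1459…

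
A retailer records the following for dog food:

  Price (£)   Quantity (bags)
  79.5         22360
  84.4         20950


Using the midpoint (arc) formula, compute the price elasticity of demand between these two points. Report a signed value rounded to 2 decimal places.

-1.09

%ΔQ = (20950 − 22360) / [(22360 + 20950)/2] = -1410/21655 = -0.065111…
%ΔP = (84.4 − 79.5) / [(79.5 + 84.4)/2] = 4.9/81.95 = 0.059792…
Arc Ed = %ΔQ / %ΔP = (-1410/21655) / (4.9/81.95) = -1.0889…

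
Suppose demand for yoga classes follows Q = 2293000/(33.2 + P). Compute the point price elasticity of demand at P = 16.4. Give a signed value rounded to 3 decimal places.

dQ/dP = −2293000/(33.2 + P)² = -932.053. At P = 16.4, Q = 46229.8.
Ed = (dQ/dP)·(P/Q) = (-932.053) × (16.4/46229.8) = -0.33064…

-0.331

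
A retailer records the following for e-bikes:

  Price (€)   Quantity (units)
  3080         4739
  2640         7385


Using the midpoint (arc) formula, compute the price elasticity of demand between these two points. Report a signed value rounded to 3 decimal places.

%ΔQ = (7385 − 4739) / [(4739 + 7385)/2] = 2646/6062 = 0.436489…
%ΔP = (2640 − 3080) / [(3080 + 2640)/2] = -440/2860 = -0.153846…
Arc Ed = %ΔQ / %ΔP = (2646/6062) / (-440/2860) = -2.83718…

-2.837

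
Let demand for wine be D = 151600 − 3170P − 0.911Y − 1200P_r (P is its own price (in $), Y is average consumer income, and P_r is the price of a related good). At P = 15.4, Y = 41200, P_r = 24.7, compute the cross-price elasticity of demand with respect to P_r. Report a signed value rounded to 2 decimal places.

At the given values, D = 151600 − 3170(15.4) − 0.911(41200) − 1200(24.7) = 35608.8.
∂D/∂P_r = -1200.
E = (-1200) × (24.7/35608.8) = -0.8323…

-0.83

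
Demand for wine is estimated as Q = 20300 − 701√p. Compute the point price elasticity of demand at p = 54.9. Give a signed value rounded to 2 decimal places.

dQ/dp = −701/(2√p) = -47.3044. At p = 54.9, Q = 15106.
Ed = (dQ/dp)·(p/Q) = (-47.3044) × (54.9/15106) = -0.1719…

-0.17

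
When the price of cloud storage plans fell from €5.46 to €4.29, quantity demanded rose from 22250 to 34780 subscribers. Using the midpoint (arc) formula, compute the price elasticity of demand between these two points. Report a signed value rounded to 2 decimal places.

%ΔQ = (34780 − 22250) / [(22250 + 34780)/2] = 12530/28515 = 0.439417…
%ΔP = (4.29 − 5.46) / [(5.46 + 4.29)/2] = -1.17/4.875 = -0.24
Arc Ed = %ΔQ / %ΔP = (12530/28515) / (-1.17/4.875) = -1.8309…

-1.83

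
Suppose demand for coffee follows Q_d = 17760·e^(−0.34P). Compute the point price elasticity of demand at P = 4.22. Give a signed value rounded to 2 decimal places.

-1.43

dQ_d/dP = −0.34·Q_d = -1438.12. At P = 4.22, Q_d = 4229.77.
Ed = (dQ_d/dP)·(P/Q_d) = (-1438.12) × (4.22/4229.77) = -1.4348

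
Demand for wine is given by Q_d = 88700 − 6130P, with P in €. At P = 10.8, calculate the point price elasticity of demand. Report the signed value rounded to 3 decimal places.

-2.943

dQ_d/dP = −6130. At P = 10.8, Q_d = 88700 − 6130(10.8) = 22496.
Ed = (dQ_d/dP)·(P/Q_d) = −6130 × (10.8/22496) = -2.94292…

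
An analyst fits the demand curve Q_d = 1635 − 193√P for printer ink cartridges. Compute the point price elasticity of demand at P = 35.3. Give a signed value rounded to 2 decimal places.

-1.17

dQ_d/dP = −193/(2√P) = -16.242. At P = 35.3, Q_d = 488.314.
Ed = (dQ_d/dP)·(P/Q_d) = (-16.242) × (35.3/488.314) = -1.1741…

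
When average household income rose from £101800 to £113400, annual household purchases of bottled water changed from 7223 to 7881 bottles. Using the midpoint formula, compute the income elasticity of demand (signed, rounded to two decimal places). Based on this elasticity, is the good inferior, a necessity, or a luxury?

0.81; necessity

%ΔQ = (7881 − 7223)/[( 7223 + 7881)/2] = 658/7552 = 0.087129…
%ΔIncome = (113400 − 101800)/[( 101800 + 113400)/2] = 11600/107600 = 0.107806…
E_income = (658/7552) / (11600/107600) = 0.8081…
0 < E_income < 1 ⇒ normal good, necessity.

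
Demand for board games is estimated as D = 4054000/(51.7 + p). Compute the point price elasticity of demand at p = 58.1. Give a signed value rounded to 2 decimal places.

-0.53

dD/dp = −4054000/(51.7 + p)² = -336.263. At p = 58.1, D = 36921.7.
Ed = (dD/dp)·(p/D) = (-336.263) × (58.1/36921.7) = -0.5291…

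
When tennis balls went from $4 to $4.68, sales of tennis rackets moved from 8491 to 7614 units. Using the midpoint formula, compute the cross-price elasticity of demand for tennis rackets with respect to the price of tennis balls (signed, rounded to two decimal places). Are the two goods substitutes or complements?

%ΔQ_{tennis rackets} = (7614 − 8491)/avg = -877/8052.5 = -0.108910…
%ΔP_{tennis balls} = (4.68 − 4)/avg = 0.68/4.34 = 0.156682…
E_cross = (-877/8052.5) / (0.68/4.34) = -0.6951…
E_cross < 0 ⇒ the goods are complements.

-0.70; complements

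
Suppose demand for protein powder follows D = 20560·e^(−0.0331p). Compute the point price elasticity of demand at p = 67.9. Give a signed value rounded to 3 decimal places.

dD/dp = −0.0331·D = -71.9082. At p = 67.9, D = 2172.45.
Ed = (dD/dp)·(p/D) = (-71.9082) × (67.9/2172.45) = -2.24749

-2.247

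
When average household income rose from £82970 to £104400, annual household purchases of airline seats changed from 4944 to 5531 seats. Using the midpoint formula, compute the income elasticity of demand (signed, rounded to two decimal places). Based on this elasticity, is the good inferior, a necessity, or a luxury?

0.49; necessity

%ΔQ = (5531 − 4944)/[( 4944 + 5531)/2] = 587/5237.5 = 0.112076…
%ΔIncome = (104400 − 82970)/[( 82970 + 104400)/2] = 21430/93685 = 0.228745…
E_income = (587/5237.5) / (21430/93685) = 0.4899…
0 < E_income < 1 ⇒ normal good, necessity.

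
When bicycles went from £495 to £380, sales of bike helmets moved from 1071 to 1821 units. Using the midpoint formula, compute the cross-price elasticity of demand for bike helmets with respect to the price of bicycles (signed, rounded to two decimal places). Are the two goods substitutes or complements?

-1.97; complements

%ΔQ_{bike helmets} = (1821 − 1071)/avg = 750/1446 = 0.518672…
%ΔP_{bicycles} = (380 − 495)/avg = -115/437.5 = -0.262857…
E_cross = (750/1446) / (-115/437.5) = -1.9732…
E_cross < 0 ⇒ the goods are complements.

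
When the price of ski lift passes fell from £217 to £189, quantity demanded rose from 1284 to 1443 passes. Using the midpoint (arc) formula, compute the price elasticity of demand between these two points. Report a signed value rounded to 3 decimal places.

%ΔQ = (1443 − 1284) / [(1284 + 1443)/2] = 159/1363.5 = 0.116611…
%ΔP = (189 − 217) / [(217 + 189)/2] = -28/203 = -0.137931…
Arc Ed = %ΔQ / %ΔP = (159/1363.5) / (-28/203) = -0.84543…

-0.845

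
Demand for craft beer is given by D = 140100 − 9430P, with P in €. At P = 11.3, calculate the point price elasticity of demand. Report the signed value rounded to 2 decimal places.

-3.18

dD/dP = −9430. At P = 11.3, D = 140100 − 9430(11.3) = 33541.
Ed = (dD/dP)·(P/D) = −9430 × (11.3/33541) = -3.1769…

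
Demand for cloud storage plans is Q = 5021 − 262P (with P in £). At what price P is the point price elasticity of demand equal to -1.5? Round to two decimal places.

Ed = −262P/(5021 − 262P). Set this equal to -1.5:
262P = 1.5·(5021 − 262P) ⇒ 262P(1 + 1.5) = 1.5·5021
P = 1.5·5021 / (262·2.5) = 11.4984…

11.50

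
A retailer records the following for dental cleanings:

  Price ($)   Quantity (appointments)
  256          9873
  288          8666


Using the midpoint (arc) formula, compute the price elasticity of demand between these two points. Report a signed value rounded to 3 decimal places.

%ΔQ = (8666 − 9873) / [(9873 + 8666)/2] = -1207/9269.5 = -0.130211…
%ΔP = (288 − 256) / [(256 + 288)/2] = 32/272 = 0.117647…
Arc Ed = %ΔQ / %ΔP = (-1207/9269.5) / (32/272) = -1.10680…

-1.107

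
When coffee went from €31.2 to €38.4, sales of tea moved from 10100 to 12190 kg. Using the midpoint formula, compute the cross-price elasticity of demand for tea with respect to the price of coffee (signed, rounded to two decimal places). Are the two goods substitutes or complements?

%ΔQ_{tea} = (12190 − 10100)/avg = 2090/11145 = 0.187528…
%ΔP_{coffee} = (38.4 − 31.2)/avg = 7.2/34.8 = 0.206896…
E_cross = (2090/11145) / (7.2/34.8) = 0.9063…
E_cross > 0 ⇒ the goods are substitutes.

0.91; substitutes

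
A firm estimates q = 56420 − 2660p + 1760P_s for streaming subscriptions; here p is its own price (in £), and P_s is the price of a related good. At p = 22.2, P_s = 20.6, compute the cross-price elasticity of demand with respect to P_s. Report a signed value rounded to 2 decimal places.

1.08

At the given values, q = 56420 − 2660(22.2) + 1760(20.6) = 33624.
∂q/∂P_s = 1760.
E = (1760) × (20.6/33624) = 1.0782…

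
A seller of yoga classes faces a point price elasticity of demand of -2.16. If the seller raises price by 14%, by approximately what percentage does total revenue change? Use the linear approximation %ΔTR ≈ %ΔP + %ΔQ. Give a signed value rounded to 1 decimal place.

-16.2%

%ΔQ ≈ Ed × %ΔP = (-2.16) × (+14%) = -30.2400%
%ΔTR ≈ %ΔP + %ΔQ = (+14%) + (-30.2400%) = -16.2400%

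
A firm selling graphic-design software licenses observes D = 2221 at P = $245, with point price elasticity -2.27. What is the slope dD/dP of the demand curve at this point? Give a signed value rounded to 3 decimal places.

Ed = (dD/dP)·(P/D) ⇒ dD/dP = Ed·D/P = (-2.27)·2221/245 = -20.57824…

-20.578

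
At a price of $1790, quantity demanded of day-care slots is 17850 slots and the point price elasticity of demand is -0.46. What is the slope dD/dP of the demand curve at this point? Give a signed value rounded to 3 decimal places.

Ed = (dD/dP)·(P/D) ⇒ dD/dP = Ed·D/P = (-0.46)·17850/1790 = -4.58715…

-4.587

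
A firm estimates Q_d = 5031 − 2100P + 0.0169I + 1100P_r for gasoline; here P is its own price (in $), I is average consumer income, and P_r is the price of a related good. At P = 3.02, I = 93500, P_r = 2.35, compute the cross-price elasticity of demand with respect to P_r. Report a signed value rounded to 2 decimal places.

0.91

At the given values, Q_d = 5031 − 2100(3.02) + 0.0169(93500) + 1100(2.35) = 2854.15.
∂Q_d/∂P_r = 1100.
E = (1100) × (2.35/2854.15) = 0.9056…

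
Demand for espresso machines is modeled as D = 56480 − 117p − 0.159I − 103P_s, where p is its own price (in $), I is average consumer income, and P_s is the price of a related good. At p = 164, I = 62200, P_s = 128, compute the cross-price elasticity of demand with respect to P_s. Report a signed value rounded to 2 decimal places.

-0.93

At the given values, D = 56480 − 117(164) − 0.159(62200) − 103(128) = 14218.2.
∂D/∂P_s = -103.
E = (-103) × (128/14218.2) = -0.9272…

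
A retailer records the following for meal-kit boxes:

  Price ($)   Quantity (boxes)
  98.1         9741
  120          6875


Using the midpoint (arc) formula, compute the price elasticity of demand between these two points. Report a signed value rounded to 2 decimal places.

%ΔQ = (6875 − 9741) / [(9741 + 6875)/2] = -2866/8308 = -0.344968…
%ΔP = (120 − 98.1) / [(98.1 + 120)/2] = 21.9/109.05 = 0.200825…
Arc Ed = %ΔQ / %ΔP = (-2866/8308) / (21.9/109.05) = -1.7177…

-1.72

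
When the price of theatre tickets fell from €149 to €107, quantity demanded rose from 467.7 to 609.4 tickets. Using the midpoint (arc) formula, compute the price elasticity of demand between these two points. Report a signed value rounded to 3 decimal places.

%ΔQ = (609.4 − 467.7) / [(467.7 + 609.4)/2] = 141.7/538.55 = 0.263113…
%ΔP = (107 − 149) / [(149 + 107)/2] = -42/128 = -0.328125
Arc Ed = %ΔQ / %ΔP = (141.7/538.55) / (-42/128) = -0.80187…

-0.802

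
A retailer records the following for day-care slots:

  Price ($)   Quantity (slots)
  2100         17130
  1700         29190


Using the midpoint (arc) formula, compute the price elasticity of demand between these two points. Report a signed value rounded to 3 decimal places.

-2.473

%ΔQ = (29190 − 17130) / [(17130 + 29190)/2] = 12060/23160 = 0.520725…
%ΔP = (1700 − 2100) / [(2100 + 1700)/2] = -400/1900 = -0.210526…
Arc Ed = %ΔQ / %ΔP = (12060/23160) / (-400/1900) = -2.47344…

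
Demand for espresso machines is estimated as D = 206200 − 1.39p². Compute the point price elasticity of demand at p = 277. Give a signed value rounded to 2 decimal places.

dD/dp = −2·1.39·p = -770.06. At p = 277, D = 99546.69.
Ed = (dD/dp)·(p/D) = (-770.06) × (277/99546.69) = -2.1427…

-2.14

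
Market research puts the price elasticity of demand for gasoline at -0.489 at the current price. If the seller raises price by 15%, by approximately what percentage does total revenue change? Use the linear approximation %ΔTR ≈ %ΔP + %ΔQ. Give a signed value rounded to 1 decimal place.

%ΔQ ≈ Ed × %ΔP = (-0.489) × (+15%) = -7.3350%
%ΔTR ≈ %ΔP + %ΔQ = (+15%) + (-7.3350%) = +7.6650%

+7.7%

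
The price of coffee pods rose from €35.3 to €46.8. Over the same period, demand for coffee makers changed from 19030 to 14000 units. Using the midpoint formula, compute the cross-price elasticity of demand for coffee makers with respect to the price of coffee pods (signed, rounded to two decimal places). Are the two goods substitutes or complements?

-1.09; complements

%ΔQ_{coffee makers} = (14000 − 19030)/avg = -5030/16515 = -0.304571…
%ΔP_{coffee pods} = (46.8 − 35.3)/avg = 11.5/41.05 = 0.280146…
E_cross = (-5030/16515) / (11.5/41.05) = -1.0871…
E_cross < 0 ⇒ the goods are complements.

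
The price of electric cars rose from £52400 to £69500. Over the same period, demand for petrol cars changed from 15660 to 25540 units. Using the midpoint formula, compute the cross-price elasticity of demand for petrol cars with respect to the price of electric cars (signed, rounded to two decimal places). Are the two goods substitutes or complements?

%ΔQ_{petrol cars} = (25540 − 15660)/avg = 9880/20600 = 0.479611…
%ΔP_{electric cars} = (69500 − 52400)/avg = 17100/60950 = 0.280557…
E_cross = (9880/20600) / (17100/60950) = 1.7094…
E_cross > 0 ⇒ the goods are substitutes.

1.71; substitutes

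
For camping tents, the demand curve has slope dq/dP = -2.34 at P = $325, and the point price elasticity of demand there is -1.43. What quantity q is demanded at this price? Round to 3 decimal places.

Ed = (dq/dP)·(P/q) ⇒ q = (dq/dP)·P/Ed = (-2.34)·325/(-1.43) = 531.81818…

531.818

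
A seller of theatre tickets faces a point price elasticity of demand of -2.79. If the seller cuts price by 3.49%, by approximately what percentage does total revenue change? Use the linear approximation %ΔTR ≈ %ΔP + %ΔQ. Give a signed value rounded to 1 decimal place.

+6.2%

%ΔQ ≈ Ed × %ΔP = (-2.79) × (-3.49%) = +9.7371%
%ΔTR ≈ %ΔP + %ΔQ = (-3.49%) + (+9.7371%) = +6.2471%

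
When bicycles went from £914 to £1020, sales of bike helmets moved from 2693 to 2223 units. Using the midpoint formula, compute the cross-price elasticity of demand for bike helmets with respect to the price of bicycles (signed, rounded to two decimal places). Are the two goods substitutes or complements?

%ΔQ_{bike helmets} = (2223 − 2693)/avg = -470/2458 = -0.191212…
%ΔP_{bicycles} = (1020 − 914)/avg = 106/967 = 0.109617…
E_cross = (-470/2458) / (106/967) = -1.7443…
E_cross < 0 ⇒ the goods are complements.

-1.74; complements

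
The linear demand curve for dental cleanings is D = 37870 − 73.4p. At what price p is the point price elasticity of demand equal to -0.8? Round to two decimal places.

229.31

Ed = −73.4p/(37870 − 73.4p). Set this equal to -0.8:
73.4p = 0.8·(37870 − 73.4p) ⇒ 73.4p(1 + 0.8) = 0.8·37870
p = 0.8·37870 / (73.4·1.8) = 229.3066…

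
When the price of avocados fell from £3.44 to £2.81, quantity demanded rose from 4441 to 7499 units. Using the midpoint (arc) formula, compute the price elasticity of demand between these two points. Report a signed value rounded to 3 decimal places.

-2.541

%ΔQ = (7499 − 4441) / [(4441 + 7499)/2] = 3058/5970 = 0.512227…
%ΔP = (2.81 − 3.44) / [(3.44 + 2.81)/2] = -0.63/3.125 = -0.2016
Arc Ed = %ΔQ / %ΔP = (3058/5970) / (-0.63/3.125) = -2.54081…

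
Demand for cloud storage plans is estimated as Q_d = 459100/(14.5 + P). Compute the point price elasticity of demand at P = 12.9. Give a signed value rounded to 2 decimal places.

-0.47

dQ_d/dP = −459100/(14.5 + P)² = -611.514. At P = 12.9, Q_d = 16755.5.
Ed = (dQ_d/dP)·(P/Q_d) = (-611.514) × (12.9/16755.5) = -0.4708…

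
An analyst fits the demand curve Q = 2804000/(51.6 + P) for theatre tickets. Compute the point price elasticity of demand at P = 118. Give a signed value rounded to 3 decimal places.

-0.696

dQ/dP = −2804000/(51.6 + P)² = -97.4824. At P = 118, Q = 16533.
Ed = (dQ/dP)·(P/Q) = (-97.4824) × (118/16533) = -0.69575…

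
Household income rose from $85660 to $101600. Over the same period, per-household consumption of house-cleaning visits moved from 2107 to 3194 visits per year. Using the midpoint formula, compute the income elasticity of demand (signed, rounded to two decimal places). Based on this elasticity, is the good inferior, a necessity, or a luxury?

%ΔQ = (3194 − 2107)/[( 2107 + 3194)/2] = 1087/2650.5 = 0.410111…
%ΔIncome = (101600 − 85660)/[( 85660 + 101600)/2] = 15940/93630 = 0.170244…
E_income = (1087/2650.5) / (15940/93630) = 2.4089…
E_income > 1 ⇒ normal good, luxury.

2.41; luxury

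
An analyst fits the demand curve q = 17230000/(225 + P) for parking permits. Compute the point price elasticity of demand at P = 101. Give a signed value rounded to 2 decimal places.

-0.31

dq/dP = −17230000/(225 + P)² = -162.125. At P = 101, q = 52852.8.
Ed = (dq/dP)·(P/q) = (-162.125) × (101/52852.8) = -0.3098…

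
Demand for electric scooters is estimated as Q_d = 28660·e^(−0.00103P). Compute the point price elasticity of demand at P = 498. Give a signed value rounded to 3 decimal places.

-0.513

dQ_d/dP = −0.00103·Q_d = -17.6745. At P = 498, Q_d = 17159.7.
Ed = (dQ_d/dP)·(P/Q_d) = (-17.6745) × (498/17159.7) = -0.51294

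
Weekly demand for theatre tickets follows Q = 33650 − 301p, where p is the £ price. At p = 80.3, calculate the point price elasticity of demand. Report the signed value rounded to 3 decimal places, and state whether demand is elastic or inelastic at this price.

dQ/dp = −301. At p = 80.3, Q = 33650 − 301(80.3) = 9479.7.
Ed = (dQ/dp)·(p/Q) = −301 × (80.3/9479.7) = -2.54969…
|Ed| = 2.550 > 1, so demand is elastic.

-2.550; elastic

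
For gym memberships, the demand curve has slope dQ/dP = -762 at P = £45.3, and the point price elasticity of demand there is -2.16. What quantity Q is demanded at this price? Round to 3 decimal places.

Ed = (dQ/dP)·(P/Q) ⇒ Q = (dQ/dP)·P/Ed = (-762)·45.3/(-2.16) = 15980.83333…

15980.833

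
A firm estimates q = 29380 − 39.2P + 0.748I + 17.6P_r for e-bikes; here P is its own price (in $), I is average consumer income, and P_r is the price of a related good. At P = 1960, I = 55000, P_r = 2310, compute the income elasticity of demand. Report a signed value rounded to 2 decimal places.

1.20

At the given values, q = 29380 − 39.2(1960) + 0.748(55000) + 17.6(2310) = 34344.
∂q/∂I = 0.748.
E = (0.748) × (55000/34344) = 1.1978…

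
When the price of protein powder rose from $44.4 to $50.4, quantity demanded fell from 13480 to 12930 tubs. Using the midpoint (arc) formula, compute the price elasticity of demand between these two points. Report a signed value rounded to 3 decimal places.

-0.329

%ΔQ = (12930 − 13480) / [(13480 + 12930)/2] = -550/13205 = -0.041650…
%ΔP = (50.4 − 44.4) / [(44.4 + 50.4)/2] = 6/47.4 = 0.126582…
Arc Ed = %ΔQ / %ΔP = (-550/13205) / (6/47.4) = -0.32904…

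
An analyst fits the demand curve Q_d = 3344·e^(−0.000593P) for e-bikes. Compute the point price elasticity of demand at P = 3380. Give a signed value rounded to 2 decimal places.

dQ_d/dP = −0.000593·Q_d = -0.267207. At P = 3380, Q_d = 450.601.
Ed = (dQ_d/dP)·(P/Q_d) = (-0.267207) × (3380/450.601) = -2.0043…

-2.00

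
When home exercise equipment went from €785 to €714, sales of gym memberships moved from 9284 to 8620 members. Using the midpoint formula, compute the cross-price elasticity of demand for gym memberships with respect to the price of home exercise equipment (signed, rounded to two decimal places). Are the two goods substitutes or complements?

0.78; substitutes

%ΔQ_{gym memberships} = (8620 − 9284)/avg = -664/8952 = -0.074173…
%ΔP_{home exercise equipment} = (714 − 785)/avg = -71/749.5 = -0.094729…
E_cross = (-664/8952) / (-71/749.5) = 0.7829…
E_cross > 0 ⇒ the goods are substitutes.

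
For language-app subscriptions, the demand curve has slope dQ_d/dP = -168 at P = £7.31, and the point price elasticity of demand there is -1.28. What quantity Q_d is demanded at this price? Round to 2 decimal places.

959.44

Ed = (dQ_d/dP)·(P/Q_d) ⇒ Q_d = (dQ_d/dP)·P/Ed = (-168)·7.31/(-1.28) = 959.4375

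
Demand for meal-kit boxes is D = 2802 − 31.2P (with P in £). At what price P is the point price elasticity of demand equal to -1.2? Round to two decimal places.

Ed = −31.2P/(2802 − 31.2P). Set this equal to -1.2:
31.2P = 1.2·(2802 − 31.2P) ⇒ 31.2P(1 + 1.2) = 1.2·2802
P = 1.2·2802 / (31.2·2.2) = 48.9860…

48.99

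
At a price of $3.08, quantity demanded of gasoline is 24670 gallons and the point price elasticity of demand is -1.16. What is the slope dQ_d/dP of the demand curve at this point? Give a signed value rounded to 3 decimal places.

Ed = (dQ_d/dP)·(P/Q_d) ⇒ dQ_d/dP = Ed·Q_d/P = (-1.16)·24670/3.08 = -9291.29870…

-9291.299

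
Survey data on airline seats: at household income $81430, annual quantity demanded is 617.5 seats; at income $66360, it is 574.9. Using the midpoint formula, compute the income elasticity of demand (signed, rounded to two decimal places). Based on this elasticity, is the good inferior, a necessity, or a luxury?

0.35; necessity

%ΔQ = (574.9 − 617.5)/[( 617.5 + 574.9)/2] = -42.6/596.2 = -0.071452…
%ΔIncome = (66360 − 81430)/[( 81430 + 66360)/2] = -15070/73895 = -0.203938…
E_income = (-42.6/596.2) / (-15070/73895) = 0.3503…
0 < E_income < 1 ⇒ normal good, necessity.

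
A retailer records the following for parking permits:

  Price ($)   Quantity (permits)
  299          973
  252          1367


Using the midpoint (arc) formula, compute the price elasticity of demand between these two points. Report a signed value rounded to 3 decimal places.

%ΔQ = (1367 − 973) / [(973 + 1367)/2] = 394/1170 = 0.336752…
%ΔP = (252 − 299) / [(299 + 252)/2] = -47/275.5 = -0.170598…
Arc Ed = %ΔQ / %ΔP = (394/1170) / (-47/275.5) = -1.97394…

-1.974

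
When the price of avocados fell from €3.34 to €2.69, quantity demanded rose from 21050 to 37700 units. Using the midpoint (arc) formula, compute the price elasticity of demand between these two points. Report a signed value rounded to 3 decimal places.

-2.629

%ΔQ = (37700 − 21050) / [(21050 + 37700)/2] = 16650/29375 = 0.566808…
%ΔP = (2.69 − 3.34) / [(3.34 + 2.69)/2] = -0.65/3.015 = -0.215588…
Arc Ed = %ΔQ / %ΔP = (16650/29375) / (-0.65/3.015) = -2.62911…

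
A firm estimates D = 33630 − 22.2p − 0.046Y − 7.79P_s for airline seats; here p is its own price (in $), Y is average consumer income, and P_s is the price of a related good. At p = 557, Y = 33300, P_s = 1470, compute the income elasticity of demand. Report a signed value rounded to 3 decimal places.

-0.185

At the given values, D = 33630 − 22.2(557) − 0.046(33300) − 7.79(1470) = 8281.5.
∂D/∂Y = -0.046.
E = (-0.046) × (33300/8281.5) = -0.18496…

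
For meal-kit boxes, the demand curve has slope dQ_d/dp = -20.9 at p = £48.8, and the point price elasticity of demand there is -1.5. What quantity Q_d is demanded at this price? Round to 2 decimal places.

Ed = (dQ_d/dp)·(p/Q_d) ⇒ Q_d = (dQ_d/dp)·p/Ed = (-20.9)·48.8/(-1.5) = 679.9466…

679.95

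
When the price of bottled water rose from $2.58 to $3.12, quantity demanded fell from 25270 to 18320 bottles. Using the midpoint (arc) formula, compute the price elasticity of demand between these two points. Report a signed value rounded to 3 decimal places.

%ΔQ = (18320 − 25270) / [(25270 + 18320)/2] = -6950/21795 = -0.318880…
%ΔP = (3.12 − 2.58) / [(2.58 + 3.12)/2] = 0.54/2.85 = 0.189473…
Arc Ed = %ΔQ / %ΔP = (-6950/21795) / (0.54/2.85) = -1.68298…

-1.683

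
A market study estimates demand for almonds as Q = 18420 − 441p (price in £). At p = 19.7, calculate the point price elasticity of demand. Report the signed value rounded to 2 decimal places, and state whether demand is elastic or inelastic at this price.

-0.89; inelastic

dQ/dp = −441. At p = 19.7, Q = 18420 − 441(19.7) = 9732.3.
Ed = (dQ/dp)·(p/Q) = −441 × (19.7/9732.3) = -0.8926…
|Ed| = 0.89 < 1, so demand is inelastic.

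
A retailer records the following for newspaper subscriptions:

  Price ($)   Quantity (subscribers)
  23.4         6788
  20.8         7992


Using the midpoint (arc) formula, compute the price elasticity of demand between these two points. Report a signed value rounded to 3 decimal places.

-1.385

%ΔQ = (7992 − 6788) / [(6788 + 7992)/2] = 1204/7390 = 0.162922…
%ΔP = (20.8 − 23.4) / [(23.4 + 20.8)/2] = -2.6/22.1 = -0.117647…
Arc Ed = %ΔQ / %ΔP = (1204/7390) / (-2.6/22.1) = -1.38484…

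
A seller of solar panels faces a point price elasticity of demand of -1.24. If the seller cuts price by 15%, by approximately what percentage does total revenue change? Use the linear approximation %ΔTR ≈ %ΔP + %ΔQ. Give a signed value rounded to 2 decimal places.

+3.60%

%ΔQ ≈ Ed × %ΔP = (-1.24) × (-15%) = +18.6000%
%ΔTR ≈ %ΔP + %ΔQ = (-15%) + (+18.6000%) = +3.6000%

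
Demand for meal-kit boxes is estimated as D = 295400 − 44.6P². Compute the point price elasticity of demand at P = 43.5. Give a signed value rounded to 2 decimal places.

dD/dP = −2·44.6·P = -3880.2. At P = 43.5, D = 211005.65.
Ed = (dD/dP)·(P/D) = (-3880.2) × (43.5/211005.65) = -0.7999…

-0.80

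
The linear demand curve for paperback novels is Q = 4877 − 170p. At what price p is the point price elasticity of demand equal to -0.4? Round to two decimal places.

8.20

Ed = −170p/(4877 − 170p). Set this equal to -0.4:
170p = 0.4·(4877 − 170p) ⇒ 170p(1 + 0.4) = 0.4·4877
p = 0.4·4877 / (170·1.4) = 8.1966…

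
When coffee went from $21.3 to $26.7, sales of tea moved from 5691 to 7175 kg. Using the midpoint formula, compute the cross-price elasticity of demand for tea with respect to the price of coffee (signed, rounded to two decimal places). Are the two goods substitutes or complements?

%ΔQ_{tea} = (7175 − 5691)/avg = 1484/6433 = 0.230685…
%ΔP_{coffee} = (26.7 − 21.3)/avg = 5.4/24 = 0.225
E_cross = (1484/6433) / (5.4/24) = 1.0252…
E_cross > 0 ⇒ the goods are substitutes.

1.03; substitutes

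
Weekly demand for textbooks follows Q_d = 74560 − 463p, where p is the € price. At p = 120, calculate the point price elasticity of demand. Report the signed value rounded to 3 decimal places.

dQ_d/dp = −463. At p = 120, Q_d = 74560 − 463(120) = 19000.
Ed = (dQ_d/dp)·(p/Q_d) = −463 × (120/19000) = -2.92421…

-2.924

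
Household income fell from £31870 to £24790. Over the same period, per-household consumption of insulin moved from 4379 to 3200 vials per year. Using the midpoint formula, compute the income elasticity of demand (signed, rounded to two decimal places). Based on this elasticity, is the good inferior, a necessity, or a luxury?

1.24; luxury

%ΔQ = (3200 − 4379)/[( 4379 + 3200)/2] = -1179/3789.5 = -0.311122…
%ΔIncome = (24790 − 31870)/[( 31870 + 24790)/2] = -7080/28330 = -0.249911…
E_income = (-1179/3789.5) / (-7080/28330) = 1.2449…
E_income > 1 ⇒ normal good, luxury.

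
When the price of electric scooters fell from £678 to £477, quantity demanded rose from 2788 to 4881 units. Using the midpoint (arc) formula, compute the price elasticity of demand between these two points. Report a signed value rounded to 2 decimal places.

-1.57

%ΔQ = (4881 − 2788) / [(2788 + 4881)/2] = 2093/3834.5 = 0.545833…
%ΔP = (477 − 678) / [(678 + 477)/2] = -201/577.5 = -0.348051…
Arc Ed = %ΔQ / %ΔP = (2093/3834.5) / (-201/577.5) = -1.5682…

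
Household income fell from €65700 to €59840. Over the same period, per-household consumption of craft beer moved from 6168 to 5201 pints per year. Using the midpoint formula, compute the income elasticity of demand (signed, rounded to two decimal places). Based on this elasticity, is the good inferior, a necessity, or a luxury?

%ΔQ = (5201 − 6168)/[( 6168 + 5201)/2] = -967/5684.5 = -0.170111…
%ΔIncome = (59840 − 65700)/[( 65700 + 59840)/2] = -5860/62770 = -0.093356…
E_income = (-967/5684.5) / (-5860/62770) = 1.8221…
E_income > 1 ⇒ normal good, luxury.

1.82; luxury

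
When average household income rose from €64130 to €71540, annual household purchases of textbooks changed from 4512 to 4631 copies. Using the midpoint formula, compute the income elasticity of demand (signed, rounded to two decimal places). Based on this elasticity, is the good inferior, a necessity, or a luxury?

0.24; necessity

%ΔQ = (4631 − 4512)/[( 4512 + 4631)/2] = 119/4571.5 = 0.026030…
%ΔIncome = (71540 − 64130)/[( 64130 + 71540)/2] = 7410/67835 = 0.109235…
E_income = (119/4571.5) / (7410/67835) = 0.2382…
0 < E_income < 1 ⇒ normal good, necessity.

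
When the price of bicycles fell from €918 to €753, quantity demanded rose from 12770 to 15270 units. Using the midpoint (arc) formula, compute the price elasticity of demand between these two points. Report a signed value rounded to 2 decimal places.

%ΔQ = (15270 − 12770) / [(12770 + 15270)/2] = 2500/14020 = 0.178316…
%ΔP = (753 − 918) / [(918 + 753)/2] = -165/835.5 = -0.197486…
Arc Ed = %ΔQ / %ΔP = (2500/14020) / (-165/835.5) = -0.9029…

-0.90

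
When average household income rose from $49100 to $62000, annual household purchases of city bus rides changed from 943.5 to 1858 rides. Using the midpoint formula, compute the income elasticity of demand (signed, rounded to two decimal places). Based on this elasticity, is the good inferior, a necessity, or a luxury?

%ΔQ = (1858 − 943.5)/[( 943.5 + 1858)/2] = 914.5/1400.75 = 0.652864…
%ΔIncome = (62000 − 49100)/[( 49100 + 62000)/2] = 12900/55550 = 0.232223…
E_income = (914.5/1400.75) / (12900/55550) = 2.8113…
E_income > 1 ⇒ normal good, luxury.

2.81; luxury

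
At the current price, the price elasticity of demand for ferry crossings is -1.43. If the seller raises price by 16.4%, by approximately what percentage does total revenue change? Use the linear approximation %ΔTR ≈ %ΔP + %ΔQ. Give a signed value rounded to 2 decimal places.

%ΔQ ≈ Ed × %ΔP = (-1.43) × (+16.4%) = -23.4520%
%ΔTR ≈ %ΔP + %ΔQ = (+16.4%) + (-23.4520%) = -7.0520%

-7.05%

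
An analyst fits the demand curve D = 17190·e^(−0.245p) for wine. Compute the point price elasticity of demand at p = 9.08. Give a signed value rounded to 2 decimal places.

dD/dp = −0.245·D = -455.313. At p = 9.08, D = 1858.42.
Ed = (dD/dp)·(p/D) = (-455.313) × (9.08/1858.42) = -2.2246

-2.22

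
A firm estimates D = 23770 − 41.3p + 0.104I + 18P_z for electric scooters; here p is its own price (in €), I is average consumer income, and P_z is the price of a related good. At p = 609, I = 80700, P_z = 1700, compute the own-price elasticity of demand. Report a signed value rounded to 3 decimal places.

-0.669

At the given values, D = 23770 − 41.3(609) + 0.104(80700) + 18(1700) = 37611.1.
∂D/∂p = −41.3.
E = (-41.3) × (609/37611.1) = -0.66873…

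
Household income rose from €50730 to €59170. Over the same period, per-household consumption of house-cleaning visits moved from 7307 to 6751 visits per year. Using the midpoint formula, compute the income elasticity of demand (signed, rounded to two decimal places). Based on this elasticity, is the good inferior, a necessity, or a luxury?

%ΔQ = (6751 − 7307)/[( 7307 + 6751)/2] = -556/7029 = -0.079100…
%ΔIncome = (59170 − 50730)/[( 50730 + 59170)/2] = 8440/54950 = 0.153594…
E_income = (-556/7029) / (8440/54950) = -0.5149…
E_income < 0 ⇒ inferior good.

-0.51; inferior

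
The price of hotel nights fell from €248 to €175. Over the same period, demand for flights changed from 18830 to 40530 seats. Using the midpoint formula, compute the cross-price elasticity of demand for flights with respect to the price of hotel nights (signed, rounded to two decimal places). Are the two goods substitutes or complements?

%ΔQ_{flights} = (40530 − 18830)/avg = 21700/29680 = 0.731132…
%ΔP_{hotel nights} = (175 − 248)/avg = -73/211.5 = -0.345153…
E_cross = (21700/29680) / (-73/211.5) = -2.1182…
E_cross < 0 ⇒ the goods are complements.

-2.12; complements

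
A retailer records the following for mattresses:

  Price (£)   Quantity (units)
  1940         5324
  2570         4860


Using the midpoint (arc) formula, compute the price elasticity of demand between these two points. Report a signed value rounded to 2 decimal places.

-0.33

%ΔQ = (4860 − 5324) / [(5324 + 4860)/2] = -464/5092 = -0.091123…
%ΔP = (2570 − 1940) / [(1940 + 2570)/2] = 630/2255 = 0.279379…
Arc Ed = %ΔQ / %ΔP = (-464/5092) / (630/2255) = -0.3261…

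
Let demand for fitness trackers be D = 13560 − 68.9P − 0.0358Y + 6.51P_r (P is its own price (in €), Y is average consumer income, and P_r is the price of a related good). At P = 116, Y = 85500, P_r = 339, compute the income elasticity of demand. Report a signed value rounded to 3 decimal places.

At the given values, D = 13560 − 68.9(116) − 0.0358(85500) + 6.51(339) = 4713.59.
∂D/∂Y = -0.0358.
E = (-0.0358) × (85500/4713.59) = -0.64937…

-0.649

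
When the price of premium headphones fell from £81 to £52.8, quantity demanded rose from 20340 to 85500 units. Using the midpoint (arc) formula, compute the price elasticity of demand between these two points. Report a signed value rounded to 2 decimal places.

%ΔQ = (85500 − 20340) / [(20340 + 85500)/2] = 65160/52920 = 1.231292…
%ΔP = (52.8 − 81) / [(81 + 52.8)/2] = -28.2/66.9 = -0.421524…
Arc Ed = %ΔQ / %ΔP = (65160/52920) / (-28.2/66.9) = -2.9210…

-2.92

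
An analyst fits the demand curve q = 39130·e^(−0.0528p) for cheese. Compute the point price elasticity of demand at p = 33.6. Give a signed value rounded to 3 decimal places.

dq/dp = −0.0528·q = -350.486. At p = 33.6, q = 6637.99.
Ed = (dq/dp)·(p/q) = (-350.486) × (33.6/6637.99) = -1.77408

-1.774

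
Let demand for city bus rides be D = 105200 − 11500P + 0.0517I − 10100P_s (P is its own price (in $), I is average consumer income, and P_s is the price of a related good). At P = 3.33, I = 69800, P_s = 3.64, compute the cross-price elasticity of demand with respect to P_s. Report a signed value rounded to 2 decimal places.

-1.09

At the given values, D = 105200 − 11500(3.33) + 0.0517(69800) − 10100(3.64) = 33749.66.
∂D/∂P_s = -10100.
E = (-10100) × (3.64/33749.66) = -1.0893…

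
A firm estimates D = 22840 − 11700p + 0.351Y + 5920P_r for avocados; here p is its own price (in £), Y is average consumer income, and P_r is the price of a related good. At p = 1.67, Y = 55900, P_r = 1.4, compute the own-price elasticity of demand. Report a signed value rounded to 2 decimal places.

At the given values, D = 22840 − 11700(1.67) + 0.351(55900) + 5920(1.4) = 31209.9.
∂D/∂p = −11700.
E = (-11700) × (1.67/31209.9) = -0.6260…

-0.63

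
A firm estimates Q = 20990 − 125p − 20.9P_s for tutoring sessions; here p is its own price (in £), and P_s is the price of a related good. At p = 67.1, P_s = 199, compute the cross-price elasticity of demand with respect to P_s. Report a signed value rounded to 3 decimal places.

-0.493

At the given values, Q = 20990 − 125(67.1) − 20.9(199) = 8443.4.
∂Q/∂P_s = -20.9.
E = (-20.9) × (199/8443.4) = -0.49258…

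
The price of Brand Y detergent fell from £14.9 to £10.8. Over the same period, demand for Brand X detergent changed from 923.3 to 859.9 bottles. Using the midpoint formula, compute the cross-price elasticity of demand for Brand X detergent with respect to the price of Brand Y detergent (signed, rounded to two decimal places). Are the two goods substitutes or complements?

0.22; substitutes

%ΔQ_{Brand X detergent} = (859.9 − 923.3)/avg = -63.4/891.6 = -0.071108…
%ΔP_{Brand Y detergent} = (10.8 − 14.9)/avg = -4.1/12.85 = -0.319066…
E_cross = (-63.4/891.6) / (-4.1/12.85) = 0.2228…
E_cross > 0 ⇒ the goods are substitutes.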